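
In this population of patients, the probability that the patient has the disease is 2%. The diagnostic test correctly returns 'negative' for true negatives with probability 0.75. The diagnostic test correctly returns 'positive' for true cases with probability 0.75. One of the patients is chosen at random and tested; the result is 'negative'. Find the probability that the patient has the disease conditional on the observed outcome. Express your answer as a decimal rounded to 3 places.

P(H | E) ≈ 0.007

Write H for 'the patient has the disease'. Prior odds H:¬H = 0.02/0.98 = 0.020408. For the 'negative' outcome, the likelihood ratio is 0.25/0.75 = 0.33333.
Posterior odds = 0.020408 × 0.33333 = 0.0068027, so P(H|E) = 0.0068027/(1+0.0068027) = 0.007.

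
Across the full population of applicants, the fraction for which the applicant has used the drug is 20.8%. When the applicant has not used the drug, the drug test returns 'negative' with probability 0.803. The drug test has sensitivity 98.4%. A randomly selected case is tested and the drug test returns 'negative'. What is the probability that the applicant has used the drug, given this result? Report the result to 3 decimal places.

P(H | E) ≈ 0.005

Write H for 'the applicant has used the drug'. Prior odds H:¬H = 0.208/0.792 = 0.26263. For the 'negative' outcome, the likelihood ratio is 0.016/0.803 = 0.019925.
Posterior odds = 0.26263 × 0.019925 = 0.0052329, so P(H|E) = 0.0052329/(1+0.0052329) = 0.005.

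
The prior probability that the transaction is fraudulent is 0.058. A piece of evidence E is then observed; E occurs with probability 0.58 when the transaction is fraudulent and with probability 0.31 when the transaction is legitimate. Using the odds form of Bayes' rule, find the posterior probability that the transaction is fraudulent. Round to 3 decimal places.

Posterior probability ≈ 0.103

Prior odds = 0.058/(1−0.058) = 0.061571.
Likelihood ratio for E = 0.58/0.31 = 1.8710.
Posterior odds = prior odds × LR = 0.11520.
Posterior probability = odds/(1+odds) = 0.11520/1.1152 = 0.103.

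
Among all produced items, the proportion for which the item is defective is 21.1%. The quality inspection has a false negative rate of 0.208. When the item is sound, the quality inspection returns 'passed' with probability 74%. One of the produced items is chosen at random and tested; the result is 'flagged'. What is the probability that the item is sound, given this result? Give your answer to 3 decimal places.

Let H be the event that the item is defective. P(H) = 0.211, so P(¬H) = 0.789. With E the 'flagged' result, P(E|H) = 0.792 and P(E|¬H) = 0.26.
P(E) = 0.792·0.211 + 0.26·0.789 = 0.16711 + 0.20514 = 0.37225.
By Bayes' theorem, P(H|E) = 0.16711 / 0.37225 = 0.449. Hence P(¬H|E) = 1 − 0.449 = 0.551.

P(¬H | E) ≈ 0.551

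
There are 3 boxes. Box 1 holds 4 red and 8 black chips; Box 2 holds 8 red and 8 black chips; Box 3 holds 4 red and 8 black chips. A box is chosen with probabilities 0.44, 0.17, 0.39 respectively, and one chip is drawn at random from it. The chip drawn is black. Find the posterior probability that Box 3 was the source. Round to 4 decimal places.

Posterior probability ≈ 0.4073

Tabulate prior·likelihood by source: [1] prior 0.44, lik 0.6667, product 0.2933; [2] prior 0.17, lik 0.5, product 0.08500; [3] prior 0.39, lik 0.6667, product 0.2600.
Normalizing constant = 0.63833; the posterior for Box 3 is its product over the sum, 0.2600/0.63833 = 0.4073.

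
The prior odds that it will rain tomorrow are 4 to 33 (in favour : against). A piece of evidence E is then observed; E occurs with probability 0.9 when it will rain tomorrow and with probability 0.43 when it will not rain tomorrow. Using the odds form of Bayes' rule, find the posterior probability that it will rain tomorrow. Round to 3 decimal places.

Prior odds = 4/33 = 0.12121. In log-odds, ln(0.12121) = -2.1102.
Add log likelihood ratio: ln(2.0930) = 0.73861.
Posterior log-odds = -1.3716, so posterior odds = exp(-1.3716) = 0.25370. Converting, P(H|E) = 0.25370/1.2537 = 0.202.

Posterior probability ≈ 0.202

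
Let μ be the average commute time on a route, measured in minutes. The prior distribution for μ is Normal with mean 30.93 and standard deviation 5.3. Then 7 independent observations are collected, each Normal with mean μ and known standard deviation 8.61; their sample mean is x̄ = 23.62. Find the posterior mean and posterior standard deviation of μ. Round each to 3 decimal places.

Prior precision 1/τ₀² = 1/5.3² = 0.0355999; data precision n/σ² = 7/8.61² = 0.0944260.
Posterior precision = 0.0355999 + 0.0944260 = 0.130026, giving posterior SD = 1/√0.130026 = 2.773.
Posterior mean = (0.0355999·30.93 + 0.0944260·23.62) / 0.130026 = 25.621.

Posterior mean ≈ 25.621; posterior SD ≈ 2.773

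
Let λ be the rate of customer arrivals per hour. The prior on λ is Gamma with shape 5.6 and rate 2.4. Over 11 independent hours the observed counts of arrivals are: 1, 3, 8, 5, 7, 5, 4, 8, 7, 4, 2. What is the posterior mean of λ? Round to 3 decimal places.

Posterior mean ≈ 4.448

Total count ∑xᵢ = 54 over n = 11 hours.
Gamma is conjugate to the Poisson likelihood: posterior is Gamma(shape = 5.6+54 = 59.6, rate = 2.4+11 = 13.4).
Posterior mean = shape/rate = 59.6/13.4 = 4.448.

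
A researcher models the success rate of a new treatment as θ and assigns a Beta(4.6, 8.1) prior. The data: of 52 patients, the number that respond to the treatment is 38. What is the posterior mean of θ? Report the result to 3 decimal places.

Posterior mean ≈ 0.658

Observing 38 successes and 14 failures updates Beta(4.6, 8.1) by adding the success and failure counts to the two shape parameters: α = 4.6+38 = 42.6, β = 8.1+14 = 22.1.
E[θ | data] = 42.6/(42.6+22.1) = 0.658.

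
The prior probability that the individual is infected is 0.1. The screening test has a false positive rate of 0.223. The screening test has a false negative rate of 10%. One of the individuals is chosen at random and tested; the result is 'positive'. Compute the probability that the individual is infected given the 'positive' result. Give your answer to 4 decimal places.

P(H | E) ≈ 0.3096

Write H for 'the individual is infected'. Prior odds H:¬H = 0.1/0.9 = 0.11111. For the 'positive' outcome, the likelihood ratio is 0.9/0.223 = 4.0359.
Posterior odds = 0.11111 × 4.0359 = 0.44843, so P(H|E) = 0.44843/(1+0.44843) = 0.3096.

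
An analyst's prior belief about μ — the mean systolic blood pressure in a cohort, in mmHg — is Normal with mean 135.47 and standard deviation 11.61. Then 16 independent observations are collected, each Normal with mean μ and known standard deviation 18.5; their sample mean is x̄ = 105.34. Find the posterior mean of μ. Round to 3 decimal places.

With known σ, the Normal prior is conjugate. Weight on the data is w = (n/σ²)/(n/σ² + 1/τ₀²) = 0.0467495/(0.0467495+0.00741883) = 0.86304.
Posterior mean = w·x̄ + (1−w)·μ₀ = 0.86304·105.34 + 0.13696·135.47 = 109.467.

Posterior mean ≈ 109.467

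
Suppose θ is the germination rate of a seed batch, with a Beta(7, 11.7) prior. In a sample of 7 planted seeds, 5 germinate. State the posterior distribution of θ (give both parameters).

Posterior: Beta(12, 13.7)

The binomial likelihood is conjugate to the Beta prior: with 5 successes and 2 failures, the posterior is Beta(7+5, 11.7+2) = Beta(12, 13.7).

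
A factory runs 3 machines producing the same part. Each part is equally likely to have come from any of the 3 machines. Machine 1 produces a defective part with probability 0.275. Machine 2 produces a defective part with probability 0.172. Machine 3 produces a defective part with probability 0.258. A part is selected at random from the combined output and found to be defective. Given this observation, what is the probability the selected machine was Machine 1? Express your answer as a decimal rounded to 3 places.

P(defective|M1) = 0.275; P(defective|M2) = 0.172; P(defective|M3) = 0.258.
Prior × likelihood for each source: 0.333333·0.275=0.09167, 0.333333·0.172=0.05733, 0.333333·0.258=0.08600. Summing gives P(defective) = 0.23500.
P(Machine 1 | defective) = 0.09167 / 0.23500 = 0.390.

Posterior probability ≈ 0.390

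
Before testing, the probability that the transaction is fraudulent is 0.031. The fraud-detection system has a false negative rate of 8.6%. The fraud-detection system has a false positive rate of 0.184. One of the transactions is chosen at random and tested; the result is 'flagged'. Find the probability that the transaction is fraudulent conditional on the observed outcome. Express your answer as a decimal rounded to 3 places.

Let H be the event that the transaction is fraudulent. P(H) = 0.031, so P(¬H) = 0.969. With E the 'flagged' result, P(E|H) = 0.914 and P(E|¬H) = 0.184.
P(E) = 0.914·0.031 + 0.184·0.969 = 0.028334 + 0.17830 = 0.20663.
By Bayes' theorem, P(H|E) = 0.028334 / 0.20663 = 0.137.

P(H | E) ≈ 0.137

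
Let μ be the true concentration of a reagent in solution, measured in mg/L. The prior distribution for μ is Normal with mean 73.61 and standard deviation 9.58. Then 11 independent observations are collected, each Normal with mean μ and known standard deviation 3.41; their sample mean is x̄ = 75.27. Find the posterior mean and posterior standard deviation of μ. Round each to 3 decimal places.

Posterior mean ≈ 75.251; posterior SD ≈ 1.022

Prior precision 1/τ₀² = 1/9.58² = 0.0108960; data precision n/σ² = 11/3.41² = 0.945984.
Posterior precision = 0.0108960 + 0.945984 = 0.956880, giving posterior SD = 1/√0.956880 = 1.022.
Posterior mean = (0.0108960·73.61 + 0.945984·75.27) / 0.956880 = 75.251.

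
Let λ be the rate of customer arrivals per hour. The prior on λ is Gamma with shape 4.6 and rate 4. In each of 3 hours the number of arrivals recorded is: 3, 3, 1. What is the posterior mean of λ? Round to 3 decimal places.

Posterior mean ≈ 1.657

Total count ∑xᵢ = 7 over n = 3 hours.
Gamma is conjugate to the Poisson likelihood: posterior is Gamma(shape = 4.6+7 = 11.6, rate = 4+3 = 7).
E[λ | data] = 11.6/7 = 1.657.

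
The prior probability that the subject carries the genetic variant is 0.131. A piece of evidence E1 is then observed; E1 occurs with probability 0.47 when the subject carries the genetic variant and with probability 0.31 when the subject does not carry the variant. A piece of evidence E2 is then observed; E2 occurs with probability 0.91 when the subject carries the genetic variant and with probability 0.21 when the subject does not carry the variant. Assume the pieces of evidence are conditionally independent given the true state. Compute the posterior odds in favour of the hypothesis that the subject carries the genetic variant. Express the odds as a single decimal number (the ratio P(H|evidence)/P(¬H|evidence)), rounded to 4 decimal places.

Posterior odds ≈ 0.9904

Prior odds = 0.131/(1−0.131) = 0.15075. In log-odds, ln(0.15075) = -1.8921.
Add log likelihood ratios: ln(1.5161) + ln(4.3333) = 1.8825.
Posterior log-odds = -0.0096483, so posterior odds = exp(-0.0096483) = 0.99040.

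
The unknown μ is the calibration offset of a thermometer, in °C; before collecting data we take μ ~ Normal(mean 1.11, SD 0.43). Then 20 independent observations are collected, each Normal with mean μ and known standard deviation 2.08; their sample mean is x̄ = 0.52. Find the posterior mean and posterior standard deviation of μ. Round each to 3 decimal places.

Posterior mean ≈ 0.838; posterior SD ≈ 0.316

With known σ, the Normal prior is conjugate. Weight on the data is w = (n/σ²)/(n/σ² + 1/τ₀²) = 4.62278/(4.62278+5.40833) = 0.46084.
Posterior mean = w·x̄ + (1−w)·μ₀ = 0.46084·0.52 + 0.53916·1.11 = 0.838. Posterior variance = 1/(4.62278+5.40833) = 0.0996899, so SD = 0.316.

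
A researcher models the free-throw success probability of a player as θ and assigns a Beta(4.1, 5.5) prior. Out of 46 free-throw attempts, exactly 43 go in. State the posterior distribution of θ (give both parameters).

Posterior: Beta(47.1, 8.5)

The binomial likelihood is conjugate to the Beta prior: with 43 successes and 3 failures, the posterior is Beta(4.1+43, 5.5+3) = Beta(47.1, 8.5).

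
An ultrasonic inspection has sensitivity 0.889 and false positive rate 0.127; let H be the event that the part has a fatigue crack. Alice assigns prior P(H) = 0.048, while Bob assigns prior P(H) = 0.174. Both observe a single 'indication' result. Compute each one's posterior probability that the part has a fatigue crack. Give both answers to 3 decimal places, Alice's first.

Alice: 0.261; Bob: 0.596

P('+'|H) = 0.889, P('+'|¬H) = 0.127.
Alice: numerator 0.889·0.048 = 0.042672; evidence = 0.042672+0.127·0.952 = 0.16358; posterior = 0.261.
Bob: numerator 0.889·0.174 = 0.15469; evidence = 0.15469+0.127·0.826 = 0.25959; posterior = 0.596.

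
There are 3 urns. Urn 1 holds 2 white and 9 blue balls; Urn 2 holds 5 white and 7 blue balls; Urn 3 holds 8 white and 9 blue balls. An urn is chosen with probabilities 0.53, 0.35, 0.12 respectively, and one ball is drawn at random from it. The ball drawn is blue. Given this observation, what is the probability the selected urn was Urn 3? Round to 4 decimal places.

Posterior probability ≈ 0.0906

Tabulate prior·likelihood by source: [1] prior 0.53, lik 0.8182, product 0.4336; [2] prior 0.35, lik 0.5833, product 0.2042; [3] prior 0.12, lik 0.5294, product 0.06353.
Normalizing constant = 0.70133; the posterior for Urn 3 is its product over the sum, 0.06353/0.70133 = 0.0906.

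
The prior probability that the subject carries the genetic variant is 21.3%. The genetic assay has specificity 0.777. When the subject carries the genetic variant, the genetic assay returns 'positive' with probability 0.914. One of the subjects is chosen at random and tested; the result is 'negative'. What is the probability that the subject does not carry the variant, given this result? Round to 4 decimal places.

Write H for 'the subject carries the genetic variant'. Prior odds H:¬H = 0.213/0.787 = 0.27065. For the 'negative' outcome, the likelihood ratio is 0.086/0.777 = 0.11068.
Posterior odds = 0.27065 × 0.11068 = 0.029956, so P(H|E) = 0.029956/(1+0.029956) = 0.0291. Then P(¬H|E) = 1 − 0.0291 = 0.9709.

P(¬H | E) ≈ 0.9709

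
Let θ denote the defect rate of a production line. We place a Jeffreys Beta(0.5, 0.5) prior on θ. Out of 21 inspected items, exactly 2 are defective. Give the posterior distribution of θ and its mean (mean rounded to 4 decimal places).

Observing 2 successes and 19 failures updates Beta(0.5, 0.5) by adding the success and failure counts to the two shape parameters: α = 0.5+2 = 2.5, β = 0.5+19 = 19.5.
Posterior mean = α/(α+β) = 2.5/22 = 0.1136.

Posterior: Beta(2.5, 19.5); mean ≈ 0.1136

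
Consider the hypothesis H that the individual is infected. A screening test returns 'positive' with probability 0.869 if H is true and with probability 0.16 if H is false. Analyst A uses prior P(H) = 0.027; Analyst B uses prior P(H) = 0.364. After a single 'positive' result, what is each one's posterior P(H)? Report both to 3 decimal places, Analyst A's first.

Analyst A: 0.131; Analyst B: 0.757

The likelihood ratio for a 'positive' result is 0.869/0.16 = 5.4312.
Analyst A: prior odds 0.027/0.973 = 0.027749; posterior odds 0.15071; posterior probability 0.131.
Analyst B: prior odds 0.364/0.636 = 0.57233; posterior odds 3.1085; posterior probability 0.757.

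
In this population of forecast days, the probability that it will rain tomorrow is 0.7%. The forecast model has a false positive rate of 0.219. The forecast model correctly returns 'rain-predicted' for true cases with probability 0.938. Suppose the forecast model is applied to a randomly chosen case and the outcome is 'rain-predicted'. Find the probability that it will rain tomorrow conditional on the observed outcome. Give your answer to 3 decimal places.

P(H | E) ≈ 0.029

Write H for 'it will rain tomorrow'. Prior odds H:¬H = 0.007/0.993 = 0.0070493. For the 'rain-predicted' outcome, the likelihood ratio is 0.938/0.219 = 4.2831.
Posterior odds = 0.0070493 × 4.2831 = 0.030193, so P(H|E) = 0.030193/(1+0.030193) = 0.029.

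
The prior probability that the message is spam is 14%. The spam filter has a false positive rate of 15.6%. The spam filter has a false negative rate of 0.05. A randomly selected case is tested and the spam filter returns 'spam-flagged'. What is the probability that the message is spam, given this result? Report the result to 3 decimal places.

Write H for 'the message is spam'. Prior odds H:¬H = 0.14/0.86 = 0.16279. For the 'spam-flagged' outcome, the likelihood ratio is 0.95/0.156 = 6.0897.
Posterior odds = 0.16279 × 6.0897 = 0.99135, so P(H|E) = 0.99135/(1+0.99135) = 0.498.

P(H | E) ≈ 0.498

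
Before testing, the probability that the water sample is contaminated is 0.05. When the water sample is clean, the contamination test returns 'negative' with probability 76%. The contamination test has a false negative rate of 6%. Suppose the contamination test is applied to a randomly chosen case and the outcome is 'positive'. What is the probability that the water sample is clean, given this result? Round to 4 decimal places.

Write H for 'the water sample is contaminated'. Prior odds H:¬H = 0.05/0.95 = 0.052632. For the 'positive' outcome, the likelihood ratio is 0.94/0.24 = 3.9167.
Posterior odds = 0.052632 × 3.9167 = 0.20614, so P(H|E) = 0.20614/(1+0.20614) = 0.1709. Then P(¬H|E) = 1 − 0.1709 = 0.8291.

P(¬H | E) ≈ 0.8291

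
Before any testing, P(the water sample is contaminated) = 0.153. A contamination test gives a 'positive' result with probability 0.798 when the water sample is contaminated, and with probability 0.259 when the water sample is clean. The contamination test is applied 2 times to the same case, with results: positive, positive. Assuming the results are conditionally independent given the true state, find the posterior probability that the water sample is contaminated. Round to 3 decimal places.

With H the event that the water sample is contaminated, the joint likelihood of the observed sequence is P(data|H) = 0.798·0.798 = 0.63680 and P(data|¬H) = 0.259·0.259 = 0.067081.
Bayes: P(H|data) = 0.153·0.63680 / (0.153·0.63680 + 0.847·0.067081) = 0.097431/0.15425 = 0.6316.

Posterior P(H) ≈ 0.632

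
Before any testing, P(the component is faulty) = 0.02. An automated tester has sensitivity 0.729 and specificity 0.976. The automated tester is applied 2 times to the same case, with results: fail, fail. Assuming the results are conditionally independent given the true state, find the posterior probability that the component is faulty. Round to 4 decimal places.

Let H be the event that the component is faulty; start with P(H) = 0.02. P('fail'|H) = 0.729, P('fail'|¬H) = 0.024.
Update on result 1 ('fail'): P(H) ← 0.729·0.0200 / (0.729·0.0200 + 0.024·0.9800) = 0.014580/0.038100 = 0.3827.
Update on result 2 ('fail'): P(H) ← 0.729·0.3827 / (0.729·0.3827 + 0.024·0.6173) = 0.27897/0.29379 = 0.9496.

Posterior P(H) ≈ 0.9496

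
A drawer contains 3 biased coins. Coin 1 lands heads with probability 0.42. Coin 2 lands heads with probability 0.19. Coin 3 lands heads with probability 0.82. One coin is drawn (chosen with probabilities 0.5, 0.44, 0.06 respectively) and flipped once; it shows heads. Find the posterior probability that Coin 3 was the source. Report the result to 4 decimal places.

Posterior probability ≈ 0.1435

Tabulate prior·likelihood by source: [1] prior 0.5, lik 0.42, product 0.2100; [2] prior 0.44, lik 0.19, product 0.08360; [3] prior 0.06, lik 0.82, product 0.04920.
Normalizing constant = 0.34280; the posterior for Coin 3 is its product over the sum, 0.04920/0.34280 = 0.1435.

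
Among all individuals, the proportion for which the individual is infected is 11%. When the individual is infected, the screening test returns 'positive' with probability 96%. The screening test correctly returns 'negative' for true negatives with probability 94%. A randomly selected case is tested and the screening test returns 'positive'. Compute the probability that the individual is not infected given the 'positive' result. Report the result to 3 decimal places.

P(¬H | E) ≈ 0.336

Let H be the event that the individual is infected. P(H) = 0.11, so P(¬H) = 0.89. With E the 'positive' result, P(E|H) = 0.96 and P(E|¬H) = 0.06.
P(E) = 0.96·0.11 + 0.06·0.89 = 0.10560 + 0.053400 = 0.15900.
By Bayes' theorem, P(H|E) = 0.10560 / 0.15900 = 0.664. Hence P(¬H|E) = 1 − 0.664 = 0.336.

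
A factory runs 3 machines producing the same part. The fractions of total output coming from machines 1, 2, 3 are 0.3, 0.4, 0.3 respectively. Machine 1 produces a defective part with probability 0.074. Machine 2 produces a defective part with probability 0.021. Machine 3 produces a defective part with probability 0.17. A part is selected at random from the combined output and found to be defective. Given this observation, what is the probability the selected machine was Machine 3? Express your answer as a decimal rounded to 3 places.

P(defective|M1) = 0.074; P(defective|M2) = 0.021; P(defective|M3) = 0.17.
Prior × likelihood for each source: 0.3·0.074=0.02220, 0.4·0.021=0.008400, 0.3·0.17=0.05100. Summing gives P(defective) = 0.081600.
P(Machine 3 | defective) = 0.05100 / 0.081600 = 0.625.

Posterior probability ≈ 0.625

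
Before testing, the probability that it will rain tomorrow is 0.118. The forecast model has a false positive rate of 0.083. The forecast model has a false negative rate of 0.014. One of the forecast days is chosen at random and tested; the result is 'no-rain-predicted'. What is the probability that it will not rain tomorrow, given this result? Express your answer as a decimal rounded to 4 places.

P(¬H | E) ≈ 0.9980

Write H for 'it will rain tomorrow'. Prior odds H:¬H = 0.118/0.882 = 0.13379. For the 'no-rain-predicted' outcome, the likelihood ratio is 0.014/0.917 = 0.015267.
Posterior odds = 0.13379 × 0.015267 = 0.0020425, so P(H|E) = 0.0020425/(1+0.0020425) = 0.0020. Then P(¬H|E) = 1 − 0.0020 = 0.9980.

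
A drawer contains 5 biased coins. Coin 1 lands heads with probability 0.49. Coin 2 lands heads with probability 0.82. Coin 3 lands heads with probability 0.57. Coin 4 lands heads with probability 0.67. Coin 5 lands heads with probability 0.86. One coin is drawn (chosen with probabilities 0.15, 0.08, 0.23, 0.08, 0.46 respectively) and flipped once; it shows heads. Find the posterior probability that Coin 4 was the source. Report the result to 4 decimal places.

Tabulate prior·likelihood by source: [1] prior 0.15, lik 0.49, product 0.07350; [2] prior 0.08, lik 0.82, product 0.06560; [3] prior 0.23, lik 0.57, product 0.1311; [4] prior 0.08, lik 0.67, product 0.05360; [5] prior 0.46, lik 0.86, product 0.3956.
Normalizing constant = 0.71940; the posterior for Coin 4 is its product over the sum, 0.05360/0.71940 = 0.0745.

Posterior probability ≈ 0.0745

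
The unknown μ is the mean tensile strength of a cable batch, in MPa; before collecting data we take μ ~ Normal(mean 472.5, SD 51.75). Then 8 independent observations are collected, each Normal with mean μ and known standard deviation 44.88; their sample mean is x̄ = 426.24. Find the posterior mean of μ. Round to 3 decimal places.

Posterior mean ≈ 430.215

Prior precision 1/τ₀² = 1/51.75² = 0.00037340; data precision n/σ² = 8/44.88² = 0.00397177.
Posterior precision = 0.00037340 + 0.00397177 = 0.00434518.
Posterior mean = (0.00037340·472.5 + 0.00397177·426.24) / 0.00434518 = 430.215.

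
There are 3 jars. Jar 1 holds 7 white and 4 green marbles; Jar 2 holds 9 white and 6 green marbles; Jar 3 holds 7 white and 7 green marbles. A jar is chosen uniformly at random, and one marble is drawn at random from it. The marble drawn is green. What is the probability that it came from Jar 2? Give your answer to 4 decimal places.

Posterior probability ≈ 0.3165

P(green|Jar 1) = 0.3636; P(green|Jar 2) = 0.4; P(green|Jar 3) = 0.5.
Prior × likelihood for each source: 0.333333·0.3636=0.1212, 0.333333·0.4=0.1333, 0.333333·0.5=0.1667. Summing gives P(green) = 0.42121.
P(Jar 2 | green) = 0.1333 / 0.42121 = 0.3165.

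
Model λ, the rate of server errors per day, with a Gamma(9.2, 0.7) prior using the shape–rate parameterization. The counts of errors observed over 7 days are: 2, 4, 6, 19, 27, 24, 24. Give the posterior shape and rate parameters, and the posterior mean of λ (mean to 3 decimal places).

Total count ∑xᵢ = 106 over n = 7 days.
Gamma is conjugate to the Poisson likelihood: posterior is Gamma(shape = 9.2+106 = 115.2, rate = 0.7+7 = 7.7).
E[λ | data] = 115.2/7.7 = 14.961.

Posterior: Gamma(shape=115.2, rate=7.7); mean ≈ 14.961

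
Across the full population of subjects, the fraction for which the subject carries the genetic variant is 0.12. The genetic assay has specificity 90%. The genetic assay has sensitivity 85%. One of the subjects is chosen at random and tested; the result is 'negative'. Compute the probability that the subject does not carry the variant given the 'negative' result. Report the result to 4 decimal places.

Let H be the event that the subject carries the genetic variant. P(H) = 0.12, so P(¬H) = 0.88. With E the 'negative' result, P(E|H) = 0.15 and P(E|¬H) = 0.9.
P(E) = 0.15·0.12 + 0.9·0.88 = 0.018000 + 0.79200 = 0.81000.
By Bayes' theorem, P(H|E) = 0.018000 / 0.81000 = 0.0222. Hence P(¬H|E) = 1 − 0.0222 = 0.9778.

P(¬H | E) ≈ 0.9778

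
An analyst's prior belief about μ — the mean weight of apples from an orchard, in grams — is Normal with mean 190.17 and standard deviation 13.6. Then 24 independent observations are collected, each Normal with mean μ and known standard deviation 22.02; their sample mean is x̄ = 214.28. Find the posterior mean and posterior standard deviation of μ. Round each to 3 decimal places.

Posterior mean ≈ 211.906; posterior SD ≈ 4.268

Prior precision 1/τ₀² = 1/13.6² = 0.00540657; data precision n/σ² = 24/22.02² = 0.0494967.
Posterior precision = 0.00540657 + 0.0494967 = 0.0549033, giving posterior SD = 1/√0.0549033 = 4.268.
Posterior mean = (0.00540657·190.17 + 0.0494967·214.28) / 0.0549033 = 211.906.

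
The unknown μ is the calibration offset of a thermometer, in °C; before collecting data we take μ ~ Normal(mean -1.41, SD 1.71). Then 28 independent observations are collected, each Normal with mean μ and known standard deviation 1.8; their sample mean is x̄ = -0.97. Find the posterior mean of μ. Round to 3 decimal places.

With known σ, the Normal prior is conjugate. Weight on the data is w = (n/σ²)/(n/σ² + 1/τ₀²) = 8.64198/(8.64198+0.341986) = 0.96193.
Posterior mean = w·x̄ + (1−w)·μ₀ = 0.96193·-0.97 + 0.038066·-1.41 = -0.987.

Posterior mean ≈ -0.987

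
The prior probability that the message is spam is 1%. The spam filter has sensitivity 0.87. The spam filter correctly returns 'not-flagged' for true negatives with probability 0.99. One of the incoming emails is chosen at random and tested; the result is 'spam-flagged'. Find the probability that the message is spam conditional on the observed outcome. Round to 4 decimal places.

Let H be the event that the message is spam. P(H) = 0.01, so P(¬H) = 0.99. With E the 'spam-flagged' result, P(E|H) = 0.87 and P(E|¬H) = 0.01.
P(E) = 0.87·0.01 + 0.01·0.99 = 0.0087000 + 0.0099000 = 0.018600.
By Bayes' theorem, P(H|E) = 0.0087000 / 0.018600 = 0.4677.

P(H | E) ≈ 0.4677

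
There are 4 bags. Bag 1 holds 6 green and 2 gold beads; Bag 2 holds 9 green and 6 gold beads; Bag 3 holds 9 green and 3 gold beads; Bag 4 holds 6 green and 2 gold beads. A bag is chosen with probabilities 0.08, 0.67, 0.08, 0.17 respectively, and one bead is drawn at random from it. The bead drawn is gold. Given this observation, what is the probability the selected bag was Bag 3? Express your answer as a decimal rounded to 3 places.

Posterior probability ≈ 0.057

P(gold|Bag 1) = 0.25; P(gold|Bag 2) = 0.4; P(gold|Bag 3) = 0.25; P(gold|Bag 4) = 0.25.
Prior × likelihood for each source: 0.08·0.25=0.02000, 0.67·0.4=0.2680, 0.08·0.25=0.02000, 0.17·0.25=0.04250. Summing gives P(gold) = 0.35050.
P(Bag 3 | gold) = 0.02000 / 0.35050 = 0.057.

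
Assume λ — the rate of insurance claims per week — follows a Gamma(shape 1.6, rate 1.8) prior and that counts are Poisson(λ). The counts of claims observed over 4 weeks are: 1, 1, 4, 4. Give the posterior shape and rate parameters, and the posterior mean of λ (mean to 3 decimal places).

Posterior: Gamma(shape=11.6, rate=5.8); mean ≈ 2.000

Total count ∑xᵢ = 10 over n = 4 weeks.
Gamma is conjugate to the Poisson likelihood: posterior is Gamma(shape = 1.6+10 = 11.6, rate = 1.8+4 = 5.8).
E[λ | data] = 11.6/5.8 = 2.000.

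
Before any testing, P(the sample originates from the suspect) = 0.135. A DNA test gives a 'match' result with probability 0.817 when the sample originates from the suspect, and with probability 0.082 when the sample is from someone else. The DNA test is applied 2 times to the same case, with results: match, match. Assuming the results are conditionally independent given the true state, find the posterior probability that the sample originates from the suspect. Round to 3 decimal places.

With H the event that the sample originates from the suspect, the joint likelihood of the observed sequence is P(data|H) = 0.817·0.817 = 0.66749 and P(data|¬H) = 0.082·0.082 = 0.0067240.
Bayes: P(H|data) = 0.135·0.66749 / (0.135·0.66749 + 0.865·0.0067240) = 0.090111/0.095927 = 0.9394.

Posterior P(H) ≈ 0.939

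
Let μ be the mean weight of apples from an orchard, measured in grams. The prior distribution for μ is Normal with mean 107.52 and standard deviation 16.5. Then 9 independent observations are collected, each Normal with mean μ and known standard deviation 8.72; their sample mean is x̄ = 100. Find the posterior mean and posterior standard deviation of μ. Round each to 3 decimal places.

Posterior mean ≈ 100.226; posterior SD ≈ 2.863

With known σ, the Normal prior is conjugate. Weight on the data is w = (n/σ²)/(n/σ² + 1/τ₀²) = 0.118361/(0.118361+0.00367309) = 0.96990.
Posterior mean = w·x̄ + (1−w)·μ₀ = 0.96990·100 + 0.030099·107.52 = 100.226. Posterior variance = 1/(0.118361+0.00367309) = 8.19441, so SD = 2.863.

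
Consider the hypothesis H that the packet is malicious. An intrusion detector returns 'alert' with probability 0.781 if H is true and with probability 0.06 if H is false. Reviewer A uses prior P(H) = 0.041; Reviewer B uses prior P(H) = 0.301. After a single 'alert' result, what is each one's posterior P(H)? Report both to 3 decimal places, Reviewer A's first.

The likelihood ratio for an 'alert' result is 0.781/0.06 = 13.017.
Reviewer A: prior odds 0.041/0.959 = 0.042753; posterior odds 0.55650; posterior probability 0.358.
Reviewer B: prior odds 0.301/0.699 = 0.43062; posterior odds 5.6052; posterior probability 0.849.

Reviewer A: 0.358; Reviewer B: 0.849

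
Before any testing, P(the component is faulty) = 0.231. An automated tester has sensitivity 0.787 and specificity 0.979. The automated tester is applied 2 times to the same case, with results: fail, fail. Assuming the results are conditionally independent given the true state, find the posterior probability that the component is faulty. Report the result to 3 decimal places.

Posterior P(H) ≈ 0.998

Let H be the event that the component is faulty; start with P(H) = 0.231. P('fail'|H) = 0.787, P('fail'|¬H) = 0.021.
Update on result 1 ('fail'): P(H) ← 0.787·0.2310 / (0.787·0.2310 + 0.021·0.7690) = 0.18180/0.19795 = 0.9184.
Update on result 2 ('fail'): P(H) ← 0.787·0.9184 / (0.787·0.9184 + 0.021·0.0816) = 0.72279/0.72451 = 0.9976.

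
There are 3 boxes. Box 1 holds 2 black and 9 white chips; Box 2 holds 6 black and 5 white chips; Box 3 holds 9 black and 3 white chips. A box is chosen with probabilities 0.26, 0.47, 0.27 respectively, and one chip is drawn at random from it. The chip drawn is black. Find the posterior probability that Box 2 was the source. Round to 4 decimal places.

Posterior probability ≈ 0.5065

Tabulate prior·likelihood by source: [1] prior 0.26, lik 0.1818, product 0.04727; [2] prior 0.47, lik 0.5455, product 0.2564; [3] prior 0.27, lik 0.75, product 0.2025.
Normalizing constant = 0.50614; the posterior for Box 2 is its product over the sum, 0.2564/0.50614 = 0.5065.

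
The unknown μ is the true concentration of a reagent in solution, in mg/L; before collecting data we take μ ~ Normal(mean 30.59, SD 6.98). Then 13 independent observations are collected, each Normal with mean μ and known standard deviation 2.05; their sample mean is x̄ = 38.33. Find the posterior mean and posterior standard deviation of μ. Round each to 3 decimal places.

Posterior mean ≈ 38.279; posterior SD ≈ 0.567

Prior precision 1/τ₀² = 1/6.98² = 0.0205253; data precision n/σ² = 13/2.05² = 3.09340.
Posterior precision = 0.0205253 + 3.09340 = 3.11392, giving posterior SD = 1/√3.11392 = 0.567.
Posterior mean = (0.0205253·30.59 + 3.09340·38.33) / 3.11392 = 38.279.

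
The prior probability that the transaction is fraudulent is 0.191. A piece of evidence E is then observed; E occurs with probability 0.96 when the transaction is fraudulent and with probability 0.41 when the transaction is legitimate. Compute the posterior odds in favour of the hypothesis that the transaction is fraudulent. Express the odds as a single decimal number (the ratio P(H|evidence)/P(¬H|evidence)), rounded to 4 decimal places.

Prior odds = 0.191/(1−0.191) = 0.23609. In log-odds, ln(0.23609) = -1.4435.
Add log likelihood ratio: ln(2.3415) = 0.85078.
Posterior log-odds = -0.59275, so posterior odds = exp(-0.59275) = 0.55281.

Posterior odds ≈ 0.5528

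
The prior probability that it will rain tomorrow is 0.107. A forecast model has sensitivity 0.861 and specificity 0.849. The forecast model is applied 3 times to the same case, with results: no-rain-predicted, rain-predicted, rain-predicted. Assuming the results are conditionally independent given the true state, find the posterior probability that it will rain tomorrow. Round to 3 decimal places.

Let H be the event that it will rain tomorrow; start with P(H) = 0.107. P('rain-predicted'|H) = 0.861, P('rain-predicted'|¬H) = 0.151.
Update on result 1 ('no-rain-predicted'): P(H) ← 0.139·0.1070 / (0.139·0.1070 + 0.849·0.8930) = 0.014873/0.77303 = 0.0192.
Update on result 2 ('rain-predicted'): P(H) ← 0.861·0.0192 / (0.861·0.0192 + 0.151·0.9808) = 0.016566/0.16466 = 0.1006.
Update on result 3 ('rain-predicted'): P(H) ← 0.861·0.1006 / (0.861·0.1006 + 0.151·0.8994) = 0.086620/0.22243 = 0.3894.

Posterior P(H) ≈ 0.389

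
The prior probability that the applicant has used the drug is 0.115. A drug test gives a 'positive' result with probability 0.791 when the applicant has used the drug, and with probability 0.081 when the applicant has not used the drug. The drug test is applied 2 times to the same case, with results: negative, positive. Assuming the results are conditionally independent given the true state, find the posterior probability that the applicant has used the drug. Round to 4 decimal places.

Posterior P(H) ≈ 0.2240

Let H be the event that the applicant has used the drug; start with P(H) = 0.115. P('positive'|H) = 0.791, P('positive'|¬H) = 0.081.
Update on result 1 ('negative'): P(H) ← 0.209·0.1150 / (0.209·0.1150 + 0.919·0.8850) = 0.024035/0.83735 = 0.0287.
Update on result 2 ('positive'): P(H) ← 0.791·0.0287 / (0.791·0.0287 + 0.081·0.9713) = 0.022705/0.10138 = 0.2240.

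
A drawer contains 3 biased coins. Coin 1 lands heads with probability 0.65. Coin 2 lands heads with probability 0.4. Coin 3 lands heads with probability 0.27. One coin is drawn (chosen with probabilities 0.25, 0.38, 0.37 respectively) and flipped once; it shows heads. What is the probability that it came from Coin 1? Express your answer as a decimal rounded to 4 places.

P(heads|C1) = 0.65; P(heads|C2) = 0.4; P(heads|C3) = 0.27.
Prior × likelihood for each source: 0.25·0.65=0.1625, 0.38·0.4=0.1520, 0.37·0.27=0.09990. Summing gives P(heads) = 0.41440.
P(Coin 1 | heads) = 0.1625 / 0.41440 = 0.3921.

Posterior probability ≈ 0.3921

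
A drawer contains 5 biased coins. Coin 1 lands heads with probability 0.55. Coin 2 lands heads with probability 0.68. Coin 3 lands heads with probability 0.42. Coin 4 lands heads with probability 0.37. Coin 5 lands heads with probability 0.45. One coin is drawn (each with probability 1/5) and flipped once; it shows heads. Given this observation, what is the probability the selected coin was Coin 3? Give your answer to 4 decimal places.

Posterior probability ≈ 0.1700

Tabulate prior·likelihood by source: [1] prior 0.2, lik 0.55, product 0.1100; [2] prior 0.2, lik 0.68, product 0.1360; [3] prior 0.2, lik 0.42, product 0.08400; [4] prior 0.2, lik 0.37, product 0.07400; [5] prior 0.2, lik 0.45, product 0.09000.
Normalizing constant = 0.49400; the posterior for Coin 3 is its product over the sum, 0.08400/0.49400 = 0.1700.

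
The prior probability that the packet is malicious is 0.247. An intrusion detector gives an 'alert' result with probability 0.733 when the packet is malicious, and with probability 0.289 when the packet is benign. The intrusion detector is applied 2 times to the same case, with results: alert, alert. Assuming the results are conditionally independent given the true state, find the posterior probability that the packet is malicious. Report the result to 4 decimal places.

Posterior P(H) ≈ 0.6785

Let H be the event that the packet is malicious; start with P(H) = 0.247. P('alert'|H) = 0.733, P('alert'|¬H) = 0.289.
Update on result 1 ('alert'): P(H) ← 0.733·0.2470 / (0.733·0.2470 + 0.289·0.7530) = 0.18105/0.39867 = 0.4541.
Update on result 2 ('alert'): P(H) ← 0.733·0.4541 / (0.733·0.4541 + 0.289·0.5459) = 0.33288/0.49064 = 0.6785.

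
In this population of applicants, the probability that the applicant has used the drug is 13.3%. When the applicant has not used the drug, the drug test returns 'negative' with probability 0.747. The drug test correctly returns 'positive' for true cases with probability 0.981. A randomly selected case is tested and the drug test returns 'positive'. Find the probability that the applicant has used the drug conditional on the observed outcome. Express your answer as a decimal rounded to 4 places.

Let H be the event that the applicant has used the drug. P(H) = 0.133, so P(¬H) = 0.867. With E the 'positive' result, P(E|H) = 0.981 and P(E|¬H) = 0.253.
P(E) = 0.981·0.133 + 0.253·0.867 = 0.13047 + 0.21935 = 0.34982.
By Bayes' theorem, P(H|E) = 0.13047 / 0.34982 = 0.3730.

P(H | E) ≈ 0.3730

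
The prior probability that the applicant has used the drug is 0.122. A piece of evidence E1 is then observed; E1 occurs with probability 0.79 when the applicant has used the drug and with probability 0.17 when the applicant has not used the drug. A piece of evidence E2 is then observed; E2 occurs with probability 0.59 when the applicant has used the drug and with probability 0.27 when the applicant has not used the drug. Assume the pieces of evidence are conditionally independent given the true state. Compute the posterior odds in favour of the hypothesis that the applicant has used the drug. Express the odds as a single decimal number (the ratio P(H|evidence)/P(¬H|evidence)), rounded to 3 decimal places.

Prior odds = 0.122/(1−0.122) = 0.13895. In log-odds, ln(0.13895) = -1.9736.
Add log likelihood ratios: ln(4.6471) + ln(2.1852) = 2.3179.
Posterior log-odds = 0.34431, so posterior odds = exp(0.34431) = 1.4110.

Posterior odds ≈ 1.411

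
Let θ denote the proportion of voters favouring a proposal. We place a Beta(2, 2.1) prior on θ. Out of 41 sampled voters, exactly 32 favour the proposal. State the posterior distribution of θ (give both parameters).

The binomial likelihood is conjugate to the Beta prior: with 32 successes and 9 failures, the posterior is Beta(2+32, 2.1+9) = Beta(34, 11.1).

Posterior: Beta(34, 11.1)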